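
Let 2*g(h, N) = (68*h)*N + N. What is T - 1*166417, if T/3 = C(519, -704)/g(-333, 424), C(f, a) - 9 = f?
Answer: -199713547339/1200079 ≈ -1.6642e+5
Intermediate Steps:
g(h, N) = N/2 + 34*N*h (g(h, N) = ((68*h)*N + N)/2 = (68*N*h + N)/2 = (N + 68*N*h)/2 = N/2 + 34*N*h)
C(f, a) = 9 + f
T = -396/1200079 (T = 3*((9 + 519)/(((1/2)*424*(1 + 68*(-333))))) = 3*(528/(((1/2)*424*(1 - 22644)))) = 3*(528/(((1/2)*424*(-22643)))) = 3*(528/(-4800316)) = 3*(528*(-1/4800316)) = 3*(-132/1200079) = -396/1200079 ≈ -0.00032998)
T - 1*166417 = -396/1200079 - 1*166417 = -396/1200079 - 166417 = -199713547339/1200079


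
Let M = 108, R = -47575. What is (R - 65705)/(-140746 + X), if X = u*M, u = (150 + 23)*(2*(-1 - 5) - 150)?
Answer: 56640/1583777 ≈ 0.035763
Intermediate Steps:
u = -28026 (u = 173*(2*(-6) - 150) = 173*(-12 - 150) = 173*(-162) = -28026)
X = -3026808 (X = -28026*108 = -3026808)
(R - 65705)/(-140746 + X) = (-47575 - 65705)/(-140746 - 3026808) = -113280/(-3167554) = -113280*(-1/3167554) = 56640/1583777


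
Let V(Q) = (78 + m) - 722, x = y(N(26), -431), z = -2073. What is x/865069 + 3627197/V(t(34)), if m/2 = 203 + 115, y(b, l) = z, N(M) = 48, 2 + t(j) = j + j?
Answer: -3137775698177/6920552 ≈ -4.5340e+5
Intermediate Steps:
t(j) = -2 + 2*j (t(j) = -2 + (j + j) = -2 + 2*j)
y(b, l) = -2073
x = -2073
m = 636 (m = 2*(203 + 115) = 2*318 = 636)
V(Q) = -8 (V(Q) = (78 + 636) - 722 = 714 - 722 = -8)
x/865069 + 3627197/V(t(34)) = -2073/865069 + 3627197/(-8) = -2073*1/865069 + 3627197*(-1/8) = -2073/865069 - 3627197/8 = -3137775698177/6920552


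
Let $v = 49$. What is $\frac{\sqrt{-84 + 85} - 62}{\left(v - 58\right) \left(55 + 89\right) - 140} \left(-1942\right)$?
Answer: $- \frac{59231}{718} \approx -82.494$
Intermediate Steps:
$\frac{\sqrt{-84 + 85} - 62}{\left(v - 58\right) \left(55 + 89\right) - 140} \left(-1942\right) = \frac{\sqrt{-84 + 85} - 62}{\left(49 - 58\right) \left(55 + 89\right) - 140} \left(-1942\right) = \frac{\sqrt{1} - 62}{\left(-9\right) 144 - 140} \left(-1942\right) = \frac{1 - 62}{-1296 - 140} \left(-1942\right) = - \frac{61}{-1436} \left(-1942\right) = \left(-61\right) \left(- \frac{1}{1436}\right) \left(-1942\right) = \frac{61}{1436} \left(-1942\right) = - \frac{59231}{718}$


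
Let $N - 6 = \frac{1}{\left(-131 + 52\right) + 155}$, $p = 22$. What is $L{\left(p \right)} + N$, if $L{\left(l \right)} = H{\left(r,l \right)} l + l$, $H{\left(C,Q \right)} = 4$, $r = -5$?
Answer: $\frac{8817}{76} \approx 116.01$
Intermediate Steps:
$N = \frac{457}{76}$ ($N = 6 + \frac{1}{\left(-131 + 52\right) + 155} = 6 + \frac{1}{-79 + 155} = 6 + \frac{1}{76} = \frac{457}{76} \approx 6.0132$)
$L{\left(l \right)} = 5 l$ ($L{\left(l \right)} = 4 l + l = 5 l$)
$L{\left(p \right)} + N = 5 \cdot 22 + \frac{457}{76} = 110 + \frac{457}{76} = \frac{8817}{76}$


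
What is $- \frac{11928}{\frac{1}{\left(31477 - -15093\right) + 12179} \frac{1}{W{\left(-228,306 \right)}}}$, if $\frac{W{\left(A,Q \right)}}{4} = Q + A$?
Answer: $-218636518464$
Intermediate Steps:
$W{\left(A,Q \right)} = 4 A + 4 Q$ ($W{\left(A,Q \right)} = 4 \left(Q + A\right) = 4 \left(A + Q\right) = 4 A + 4 Q$)
$- \frac{11928}{\frac{1}{\left(31477 - -15093\right) + 12179} \frac{1}{W{\left(-228,306 \right)}}} = - \frac{11928}{\frac{1}{\left(31477 - -15093\right) + 12179} \frac{1}{4 \left(-228\right) + 4 \cdot 306}} = - \frac{11928}{\frac{1}{\left(31477 + 15093\right) + 12179} \frac{1}{-912 + 1224}} = - \frac{11928}{\frac{1}{46570 + 12179} \cdot \frac{1}{312}} = - \frac{11928}{\frac{1}{58749} \cdot \frac{1}{312}} = - 11928 \frac{1}{\frac{1}{18329688}} = \left(-11928\right) 18329688 = -218636518464$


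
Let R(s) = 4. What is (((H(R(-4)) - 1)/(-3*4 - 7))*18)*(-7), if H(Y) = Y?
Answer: 378/19 ≈ 19.895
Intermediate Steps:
(((H(R(-4)) - 1)/(-3*4 - 7))*18)*(-7) = (((4 - 1)/(-3*4 - 7))*18)*(-7) = ((3/(-12 - 7))*18)*(-7) = ((3/(-19))*18)*(-7) = ((3*(-1/19))*18)*(-7) = -3/19*18*(-7) = -54/19*(-7) = 378/19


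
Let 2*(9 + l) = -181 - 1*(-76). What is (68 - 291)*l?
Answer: 27429/2 ≈ 13715.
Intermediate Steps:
l = -123/2 (l = -9 + (-181 - 1*(-76))/2 = -9 + (-181 + 76)/2 = -9 + (1/2)*(-105) = -9 - 105/2 = -123/2 ≈ -61.500)
(68 - 291)*l = (68 - 291)*(-123/2) = -223*(-123/2) = 27429/2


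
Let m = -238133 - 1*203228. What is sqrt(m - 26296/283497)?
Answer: I*sqrt(35472433335998361)/283497 ≈ 664.35*I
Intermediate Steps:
m = -441361 (m = -238133 - 203228 = -441361)
sqrt(m - 26296/283497) = sqrt(-441361 - 26296/283497) = sqrt(-125124545713/283497) = I*sqrt(35472433335998361)/283497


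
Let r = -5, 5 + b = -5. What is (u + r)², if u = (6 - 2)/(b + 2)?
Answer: 121/4 ≈ 30.250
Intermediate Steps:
b = -10 (b = -5 - 5 = -10)
u = -½ (u = (6 - 2)/(-10 + 2) = 4/(-8) = 4*(-⅛) = -½ ≈ -0.50000)
(u + r)² = (-½ - 5)² = (-11/2)² = 121/4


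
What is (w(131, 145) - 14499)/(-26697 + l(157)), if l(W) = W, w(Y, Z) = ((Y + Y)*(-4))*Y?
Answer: 151787/26540 ≈ 5.7192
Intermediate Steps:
w(Y, Z) = -8*Y² (w(Y, Z) = ((2*Y)*(-4))*Y = (-8*Y)*Y = -8*Y²)
(w(131, 145) - 14499)/(-26697 + l(157)) = (-8*131² - 14499)/(-26697 + 157) = (-8*17161 - 14499)/(-26540) = (-137288 - 14499)*(-1/26540) = -151787*(-1/26540) = 151787/26540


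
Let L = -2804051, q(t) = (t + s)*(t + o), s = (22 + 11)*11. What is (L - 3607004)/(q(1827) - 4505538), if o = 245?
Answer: -6411055/32142 ≈ -199.46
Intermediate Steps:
s = 363 (s = 33*11 = 363)
q(t) = (245 + t)*(363 + t) (q(t) = (t + 363)*(t + 245) = (363 + t)*(245 + t) = (245 + t)*(363 + t))
(L - 3607004)/(q(1827) - 4505538) = (-2804051 - 3607004)/((88935 + 1827² + 608*1827) - 4505538) = -6411055/((88935 + 3337929 + 1110816) - 4505538) = -6411055/(4537680 - 4505538) = -6411055/32142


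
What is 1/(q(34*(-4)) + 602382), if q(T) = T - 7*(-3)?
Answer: 1/602267 ≈ 1.6604e-6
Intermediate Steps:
q(T) = 21 + T (q(T) = T + 21 = 21 + T)
1/(q(34*(-4)) + 602382) = 1/((21 + 34*(-4)) + 602382) = 1/((21 - 136) + 602382) = 1/(-115 + 602382) = 1/602267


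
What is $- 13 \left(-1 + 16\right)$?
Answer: $-195$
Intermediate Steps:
$- 13 \left(-1 + 16\right) = \left(-13\right) 15 = -195$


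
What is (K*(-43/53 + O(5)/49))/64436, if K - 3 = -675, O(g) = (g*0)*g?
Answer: 7224/853777 ≈ 0.0084612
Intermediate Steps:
O(g) = 0 (O(g) = 0*g = 0)
K = -672 (K = 3 - 675 = -672)
(K*(-43/53 + O(5)/49))/64436 = -672*(-43/53 + 0/49)/64436 = -672*(-43*1/53 + 0*(1/49))*(1/64436) = -672*(-43/53 + 0)*(1/64436) = -672*(-43/53)*(1/64436) = (28896/53)*(1/64436) = 7224/853777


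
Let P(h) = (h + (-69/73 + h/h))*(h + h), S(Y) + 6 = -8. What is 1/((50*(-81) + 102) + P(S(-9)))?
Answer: -73/259700 ≈ -0.00028109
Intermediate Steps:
S(Y) = -14 (S(Y) = -6 - 8 = -14)
P(h) = 2*h*(4/73 + h) (P(h) = (h + (-69*1/73 + 1))*(2*h) = (h + (-69/73 + 1))*(2*h) = (h + 4/73)*(2*h) = (4/73 + h)*(2*h) = 2*h*(4/73 + h))
1/((50*(-81) + 102) + P(S(-9))) = 1/((50*(-81) + 102) + (2/73)*(-14)*(4 + 73*(-14))) = 1/((-4050 + 102) + (2/73)*(-14)*(4 - 1022)) = 1/(-3948 + (2/73)*(-14)*(-1018)) = 1/(-3948 + 28504/73) = 1/(-259700/73) = -73/259700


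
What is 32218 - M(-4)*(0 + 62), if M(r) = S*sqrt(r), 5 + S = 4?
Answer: 32218 + 124*I ≈ 32218.0 + 124.0*I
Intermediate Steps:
S = -1 (S = -5 + 4 = -1)
M(r) = -sqrt(r)
32218 - M(-4)*(0 + 62) = 32218 - (-sqrt(-4))*(0 + 62) = 32218 - (-2*I)*62 = 32218 - (-124)*I = 32218 + 124*I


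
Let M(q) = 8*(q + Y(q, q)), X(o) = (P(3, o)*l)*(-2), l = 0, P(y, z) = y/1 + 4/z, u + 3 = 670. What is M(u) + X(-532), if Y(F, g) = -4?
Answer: 5304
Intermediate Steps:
u = 667 (u = -3 + 670 = 667)
P(y, z) = y + 4/z (P(y, z) = y*1 + 4/z = y + 4/z)
X(o) = 0 (X(o) = ((3 + 4/o)*0)*(-2) = 0*(-2) = 0)
M(q) = -32 + 8*q (M(q) = 8*(q - 4) = 8*(-4 + q) = -32 + 8*q)
M(u) + X(-532) = (-32 + 8*667) + 0 = (-32 + 5336) + 0 = 5304 + 0 = 5304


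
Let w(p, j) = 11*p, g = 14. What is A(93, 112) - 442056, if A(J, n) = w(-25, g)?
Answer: -442331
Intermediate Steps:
A(J, n) = -275 (A(J, n) = 11*(-25) = -275)
A(93, 112) - 442056 = -275 - 442056 = -442331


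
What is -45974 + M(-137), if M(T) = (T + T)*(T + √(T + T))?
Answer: -8436 - 274*I*√274 ≈ -8436.0 - 4535.5*I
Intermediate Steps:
M(T) = 2*T*(T + √2*√T) (M(T) = (2*T)*(T + √(2*T)) = (2*T)*(T + √2*√T) = 2*T*(T + √2*√T))
-45974 + M(-137) = -45974 + (2*(-137)² + 2*√2*(-137)^(3/2)) = -45974 + (2*18769 + 2*√2*(-137*I*√137)) = -45974 + (37538 - 274*I*√274) = -8436 - 274*I*√274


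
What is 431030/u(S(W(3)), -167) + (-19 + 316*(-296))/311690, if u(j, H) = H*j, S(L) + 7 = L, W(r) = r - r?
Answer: 26847674981/72873122 ≈ 368.42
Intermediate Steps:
W(r) = 0
S(L) = -7 + L
431030/u(S(W(3)), -167) + (-19 + 316*(-296))/311690 = 431030/((-167*(-7 + 0))) + (-19 + 316*(-296))/311690 = 431030/((-167*(-7))) + (-19 - 93536)*(1/311690) = 431030/1169 - 93555*1/311690 = 431030*(1/1169) - 18711/62338 = 431030/1169 - 18711/62338 = 26847674981/72873122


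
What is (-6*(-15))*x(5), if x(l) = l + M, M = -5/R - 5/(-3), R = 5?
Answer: 510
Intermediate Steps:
M = ⅔ (M = -5/5 - 5/(-3) = -5*⅕ - 5*(-⅓) = -1 + 5/3 = ⅔ ≈ 0.66667)
x(l) = ⅔ + l (x(l) = l + ⅔ = ⅔ + l)
(-6*(-15))*x(5) = (-6*(-15))*(⅔ + 5) = 90*(17/3) = 510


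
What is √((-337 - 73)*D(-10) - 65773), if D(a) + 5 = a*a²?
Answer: √346277 ≈ 588.45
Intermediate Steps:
D(a) = -5 + a³ (D(a) = -5 + a*a² = -5 + a³)
√((-337 - 73)*D(-10) - 65773) = √((-337 - 73)*(-5 + (-10)³) - 65773) = √(-410*(-5 - 1000) - 65773) = √(-410*(-1005) - 65773) = √(412050 - 65773) = √346277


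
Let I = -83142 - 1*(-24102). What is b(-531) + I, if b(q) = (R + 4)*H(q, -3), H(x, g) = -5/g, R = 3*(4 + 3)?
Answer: -176995/3 ≈ -58998.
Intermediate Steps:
R = 21 (R = 3*7 = 21)
I = -59040 (I = -83142 + 24102 = -59040)
b(q) = 125/3 (b(q) = (21 + 4)*(-5/(-3)) = 25*(-5*(-⅓)) = 25*(5/3) = 125/3)
b(-531) + I = 125/3 - 59040 = -176995/3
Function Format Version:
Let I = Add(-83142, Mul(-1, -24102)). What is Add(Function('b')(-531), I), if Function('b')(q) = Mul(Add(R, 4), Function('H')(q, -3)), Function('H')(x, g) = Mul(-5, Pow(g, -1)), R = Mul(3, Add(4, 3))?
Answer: Rational(-176995, 3) ≈ -58998.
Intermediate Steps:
R = 21 (R = Mul(3, 7) = 21)
I = -59040 (I = Add(-83142, 24102) = -59040)
Function('b')(q) = Rational(125, 3) (Function('b')(q) = Mul(Add(21, 4), Mul(-5, Pow(-3, -1))) = Mul(25, Mul(-5, Rational(-1, 3))) = Mul(25, Rational(5, 3)) = Rational(125, 3))
Add(Function('b')(-531), I) = Add(Rational(125, 3), -59040) = Rational(-176995, 3)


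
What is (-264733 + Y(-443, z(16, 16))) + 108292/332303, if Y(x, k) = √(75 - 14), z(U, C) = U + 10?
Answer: -87971461807/332303 + √61 ≈ -2.6473e+5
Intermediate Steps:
z(U, C) = 10 + U
Y(x, k) = √61
(-264733 + Y(-443, z(16, 16))) + 108292/332303 = (-264733 + √61) + 108292/332303 = -87971461807/332303 + √61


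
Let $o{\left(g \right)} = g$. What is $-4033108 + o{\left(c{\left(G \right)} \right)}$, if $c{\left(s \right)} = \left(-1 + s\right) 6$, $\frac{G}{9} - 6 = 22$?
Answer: $-4031602$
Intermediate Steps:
$G = 252$ ($G = 54 + 9 \cdot 22 = 54 + 198 = 252$)
$c{\left(s \right)} = -6 + 6 s$
$-4033108 + o{\left(c{\left(G \right)} \right)} = -4033108 + \left(-6 + 6 \cdot 252\right) = -4033108 + \left(-6 + 1512\right) = -4033108 + 1506 = -4031602$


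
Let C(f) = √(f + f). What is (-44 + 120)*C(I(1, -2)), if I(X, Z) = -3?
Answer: 76*I*√6 ≈ 186.16*I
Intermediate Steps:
C(f) = √2*√f (C(f) = √(2*f) = √2*√f)
(-44 + 120)*C(I(1, -2)) = (-44 + 120)*(√2*√(-3)) = 76*(√2*(I*√3)) = 76*(I*√6) = 76*I*√6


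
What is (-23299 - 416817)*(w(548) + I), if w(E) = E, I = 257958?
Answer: -113772626696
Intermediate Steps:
(-23299 - 416817)*(w(548) + I) = (-23299 - 416817)*(548 + 257958) = -440116*258506 = -113772626696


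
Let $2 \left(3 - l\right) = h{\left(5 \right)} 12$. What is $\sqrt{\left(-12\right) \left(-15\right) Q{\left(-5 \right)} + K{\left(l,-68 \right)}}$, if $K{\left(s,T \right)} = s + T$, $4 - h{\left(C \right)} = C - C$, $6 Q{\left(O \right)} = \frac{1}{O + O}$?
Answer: $2 i \sqrt{23} \approx 9.5917 i$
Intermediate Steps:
$Q{\left(O \right)} = \frac{1}{12 O}$ ($Q{\left(O \right)} = \frac{1}{6 \left(O + O\right)} = \frac{1}{6 \cdot 2 O} = \frac{\frac{1}{2} \frac{1}{O}}{6} = \frac{1}{12 O}$)
$h{\left(C \right)} = 4$ ($h{\left(C \right)} = 4 - \left(C - C\right) = 4 - 0 = 4 + 0 = 4$)
$l = -21$ ($l = 3 - \frac{4 \cdot 12}{2} = 3 - 24 = -21$)
$K{\left(s,T \right)} = T + s$
$\sqrt{\left(-12\right) \left(-15\right) Q{\left(-5 \right)} + K{\left(l,-68 \right)}} = \sqrt{\left(-12\right) \left(-15\right) \frac{1}{12 \left(-5\right)} - 89} = \sqrt{180 \cdot \frac{1}{12} \left(- \frac{1}{5}\right) - 89} = \sqrt{180 \left(- \frac{1}{60}\right) - 89} = \sqrt{-3 - 89} = \sqrt{-92} = 2 i \sqrt{23}$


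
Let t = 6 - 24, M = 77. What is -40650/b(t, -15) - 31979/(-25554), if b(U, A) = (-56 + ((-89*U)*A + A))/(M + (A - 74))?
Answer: -11694515321/615876954 ≈ -18.988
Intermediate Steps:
t = -18
b(U, A) = (-56 + A - 89*A*U)/(3 + A) (b(U, A) = (-56 + ((-89*U)*A + A))/(77 + (A - 74)) = (-56 + (-89*A*U + A))/(77 + (-74 + A)) = (-56 + (A - 89*A*U))/(3 + A) = (-56 + A - 89*A*U)/(3 + A))
-40650/b(t, -15) - 31979/(-25554) = -40650*(3 - 15)/(-56 - 15 - 89*(-15)*(-18)) - 31979/(-25554) = -40650*(-12/(-56 - 15 - 24030)) - 31979*(-1/25554) = -40650/((-1/12*(-24101))) + 31979/25554 = -40650/24101/12 + 31979/25554 = -40650*12/24101 + 31979/25554 = -487800/24101 + 31979/25554 = -11694515321/615876954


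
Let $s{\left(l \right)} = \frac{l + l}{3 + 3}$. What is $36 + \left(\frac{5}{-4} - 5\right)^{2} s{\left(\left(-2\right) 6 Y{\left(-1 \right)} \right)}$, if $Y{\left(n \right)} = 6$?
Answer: $- \frac{1803}{2} \approx -901.5$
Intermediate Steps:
$s{\left(l \right)} = \frac{l}{3}$ ($s{\left(l \right)} = \frac{2 l}{6} = 2 l \frac{1}{6} = \frac{l}{3}$)
$36 + \left(\frac{5}{-4} - 5\right)^{2} s{\left(\left(-2\right) 6 Y{\left(-1 \right)} \right)} = 36 + \left(\frac{5}{-4} - 5\right)^{2} \frac{\left(-2\right) 6 \cdot 6}{3} = 36 + \left(5 \left(- \frac{1}{4}\right) - 5\right)^{2} \frac{\left(-12\right) 6}{3} = 36 + \left(- \frac{5}{4} - 5\right)^{2} \cdot \frac{1}{3} \left(-72\right) = 36 + \left(- \frac{25}{4}\right)^{2} \left(-24\right) = 36 + \frac{625}{16} \left(-24\right) = 36 - \frac{1875}{2} = - \frac{1803}{2}$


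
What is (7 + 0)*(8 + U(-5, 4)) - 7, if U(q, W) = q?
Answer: 14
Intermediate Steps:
(7 + 0)*(8 + U(-5, 4)) - 7 = (7 + 0)*(8 - 5) - 7 = 7*3 - 7 = 21 - 7 = 14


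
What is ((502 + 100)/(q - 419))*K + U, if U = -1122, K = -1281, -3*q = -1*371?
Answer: 659697/443 ≈ 1489.2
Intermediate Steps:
q = 371/3 (q = -(-1)*371/3 = -1/3*(-371) = 371/3 ≈ 123.67)
((502 + 100)/(q - 419))*K + U = ((502 + 100)/(371/3 - 419))*(-1281) - 1122 = (602/(-886/3))*(-1281) - 1122 = (602*(-3/886))*(-1281) - 1122 = -903/443*(-1281) - 1122 = 1156743/443 - 1122 = 659697/443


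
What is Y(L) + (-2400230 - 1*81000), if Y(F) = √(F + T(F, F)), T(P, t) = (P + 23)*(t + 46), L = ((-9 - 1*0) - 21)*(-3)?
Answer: -2481230 + √15458 ≈ -2.4811e+6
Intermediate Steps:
L = 90 (L = ((-9 + 0) - 21)*(-3) = (-9 - 21)*(-3) = -30*(-3) = 90)
T(P, t) = (23 + P)*(46 + t)
Y(F) = √(1058 + F² + 70*F) (Y(F) = √(F + (1058 + 23*F + 46*F + F*F)) = √(F + (1058 + 23*F + 46*F + F²)) = √(F + (1058 + F² + 69*F)) = √(1058 + F² + 70*F))
Y(L) + (-2400230 - 1*81000) = √(1058 + 90² + 70*90) + (-2400230 - 1*81000) = √(1058 + 8100 + 6300) + (-2400230 - 81000) = √15458 - 2481230 = -2481230 + √15458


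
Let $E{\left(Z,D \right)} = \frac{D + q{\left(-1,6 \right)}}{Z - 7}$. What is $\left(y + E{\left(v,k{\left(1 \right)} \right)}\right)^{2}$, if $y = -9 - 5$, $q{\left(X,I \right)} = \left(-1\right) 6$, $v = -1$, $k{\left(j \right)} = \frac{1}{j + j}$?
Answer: $\frac{45369}{256} \approx 177.22$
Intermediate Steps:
$k{\left(j \right)} = \frac{1}{2 j}$
$q{\left(X,I \right)} = -6$
$y = -14$ ($y = -9 - 5 = -14$)
$E{\left(Z,D \right)} = \frac{-6 + D}{-7 + Z}$ ($E{\left(Z,D \right)} = \frac{D - 6}{Z - 7} = \frac{-6 + D}{-7 + Z}$)
$\left(y + E{\left(v,k{\left(1 \right)} \right)}\right)^{2} = \left(-14 + \frac{-6 + \frac{1}{2 \cdot 1}}{-7 - 1}\right)^{2} = \left(-14 + \frac{-6 + \frac{1}{2} \cdot 1}{-8}\right)^{2} = \left(-14 - \frac{-6 + \frac{1}{2}}{8}\right)^{2} = \left(-14 - - \frac{11}{16}\right)^{2} = \left(-14 + \frac{11}{16}\right)^{2} = \left(- \frac{213}{16}\right)^{2} = \frac{45369}{256}$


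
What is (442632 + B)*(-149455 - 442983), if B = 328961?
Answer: -457121013734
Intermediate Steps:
(442632 + B)*(-149455 - 442983) = (442632 + 328961)*(-149455 - 442983) = 771593*(-592438) = -457121013734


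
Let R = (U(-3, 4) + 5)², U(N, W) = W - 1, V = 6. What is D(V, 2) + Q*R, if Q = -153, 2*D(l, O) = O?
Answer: -9791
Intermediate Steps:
U(N, W) = -1 + W
D(l, O) = O/2
R = 64 (R = ((-1 + 4) + 5)² = (3 + 5)² = 8² = 64)
D(V, 2) + Q*R = (½)*2 - 153*64 = 1 - 9792 = -9791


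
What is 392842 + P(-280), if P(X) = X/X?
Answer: 392843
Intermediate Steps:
P(X) = 1
392842 + P(-280) = 392842 + 1 = 392843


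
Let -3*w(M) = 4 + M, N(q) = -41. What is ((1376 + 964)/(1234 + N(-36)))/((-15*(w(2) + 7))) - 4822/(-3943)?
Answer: 28148122/23519995 ≈ 1.1968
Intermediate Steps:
w(M) = -4/3 - M/3 (w(M) = -(4 + M)/3 = -4/3 - M/3)
((1376 + 964)/(1234 + N(-36)))/((-15*(w(2) + 7))) - 4822/(-3943) = ((1376 + 964)/(1234 - 41))/((-15*((-4/3 - 1/3*2) + 7))) - 4822/(-3943) = (2340/1193)/((-15*((-4/3 - 2/3) + 7))) - 4822*(-1/3943) = (2340*(1/1193))/((-15*(-2 + 7))) + 4822/3943 = 2340/(1193*((-15*5))) + 4822/3943 = (2340/1193)/(-75) + 4822/3943 = (2340/1193)*(-1/75) + 4822/3943 = -156/5965 + 4822/3943 = 28148122/23519995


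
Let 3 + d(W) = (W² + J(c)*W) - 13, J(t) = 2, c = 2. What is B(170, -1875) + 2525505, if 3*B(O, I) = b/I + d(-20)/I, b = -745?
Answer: 14205966026/5625 ≈ 2.5255e+6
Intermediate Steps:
d(W) = -16 + W² + 2*W (d(W) = -3 + ((W² + 2*W) - 13) = -3 + (-13 + W² + 2*W) = -16 + W² + 2*W)
B(O, I) = -401/(3*I) (B(O, I) = (-745/I + (-16 + (-20)² + 2*(-20))/I)/3 = (-745/I + (-16 + 400 - 40)/I)/3 = (-745/I + 344/I)/3 = (-401/I)/3 = -401/(3*I))
B(170, -1875) + 2525505 = -401/3/(-1875) + 2525505 = -401/3*(-1/1875) + 2525505 = 401/5625 + 2525505 = 14205966026/5625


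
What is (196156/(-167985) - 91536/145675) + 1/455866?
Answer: -4007212263902057/2231118968041350 ≈ -1.7961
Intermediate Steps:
(196156/(-167985) - 91536/145675) + 1/455866 = (196156*(-1/167985) - 91536*1/145675) + 1/455866 = (-196156/167985 - 91536/145675) + 1/455866 = -8790340052/4894242975 + 1/455866 = -4007212263902057/2231118968041350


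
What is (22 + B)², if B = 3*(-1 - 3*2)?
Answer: 1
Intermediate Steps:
B = -21 (B = 3*(-1 - 6) = 3*(-7) = -21)
(22 + B)² = (22 - 21)² = 1² = 1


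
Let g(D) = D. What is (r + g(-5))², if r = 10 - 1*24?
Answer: 361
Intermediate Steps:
r = -14 (r = 10 - 24 = -14)
(r + g(-5))² = (-14 - 5)² = (-19)² = 361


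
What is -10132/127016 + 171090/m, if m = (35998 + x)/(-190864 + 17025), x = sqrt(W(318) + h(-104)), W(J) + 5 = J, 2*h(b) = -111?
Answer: -22665089446409163203/27432402249574 + 9914038170*sqrt(1030)/863903831 ≈ -8.2585e+5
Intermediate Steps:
h(b) = -111/2 (h(b) = (1/2)*(-111) = -111/2)
W(J) = -5 + J
x = sqrt(1030)/2 (x = sqrt((-5 + 318) - 111/2) = sqrt(313 - 111/2) = sqrt(515/2) = sqrt(1030)/2 ≈ 16.047)
m = -35998/173839 - sqrt(1030)/347678 (m = (35998 + sqrt(1030)/2)/(-190864 + 17025) = (35998 + sqrt(1030)/2)/(-173839) = (35998 + sqrt(1030)/2)*(-1/173839) = -35998/173839 - sqrt(1030)/347678 ≈ -0.20717)
-10132/127016 + 171090/m = -10132/127016 + 171090/(-35998/173839 - sqrt(1030)/347678) = -10132*1/127016 + 171090/(-35998/173839 - sqrt(1030)/347678) = -2533/31754 + 171090/(-35998/173839 - sqrt(1030)/347678)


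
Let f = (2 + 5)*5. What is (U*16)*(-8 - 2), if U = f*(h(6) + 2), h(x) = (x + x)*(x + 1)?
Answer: -481600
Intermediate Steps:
h(x) = 2*x*(1 + x) (h(x) = (2*x)*(1 + x) = 2*x*(1 + x))
f = 35 (f = 7*5 = 35)
U = 3010 (U = 35*(2*6*(1 + 6) + 2) = 35*(2*6*7 + 2) = 35*(84 + 2) = 35*86 = 3010)
(U*16)*(-8 - 2) = (3010*16)*(-8 - 2) = 48160*(-10) = -481600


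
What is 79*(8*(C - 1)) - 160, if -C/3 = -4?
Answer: 6792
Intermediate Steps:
C = 12 (C = -3*(-4) = 12)
79*(8*(C - 1)) - 160 = 79*(8*(12 - 1)) - 160 = 79*(8*11) - 160 = 79*88 - 160 = 6952 - 160 = 6792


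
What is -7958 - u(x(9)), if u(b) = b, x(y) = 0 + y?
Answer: -7967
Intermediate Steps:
x(y) = y
-7958 - u(x(9)) = -7958 - 1*9 = -7958 - 9 = -7967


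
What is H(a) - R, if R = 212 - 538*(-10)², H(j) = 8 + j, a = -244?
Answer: 53352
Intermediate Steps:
R = -53588 (R = 212 - 538*100 = 212 - 53800 = -53588)
H(a) - R = (8 - 244) - 1*(-53588) = -236 + 53588 = 53352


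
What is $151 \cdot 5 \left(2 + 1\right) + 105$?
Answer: $2370$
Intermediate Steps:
$151 \cdot 5 \left(2 + 1\right) + 105 = 151 \cdot 5 \cdot 3 + 105 = 151 \cdot 15 + 105 = 2265 + 105 = 2370$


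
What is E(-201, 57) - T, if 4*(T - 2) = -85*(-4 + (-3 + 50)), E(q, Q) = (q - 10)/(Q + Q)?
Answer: 207457/228 ≈ 909.90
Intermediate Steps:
E(q, Q) = (-10 + q)/(2*Q) (E(q, Q) = (-10 + q)/((2*Q)) = (-10 + q)*(1/(2*Q)) = (-10 + q)/(2*Q))
T = -3647/4 (T = 2 + (-85*(-4 + (-3 + 50)))/4 = 2 + (-85*(-4 + 47))/4 = 2 + (-85*43)/4 = 2 + (¼)*(-3655) = 2 - 3655/4 = -3647/4 ≈ -911.75)
E(-201, 57) - T = (½)*(-10 - 201)/57 - 1*(-3647/4) = (½)*(1/57)*(-211) + 3647/4 = -211/114 + 3647/4 = 207457/228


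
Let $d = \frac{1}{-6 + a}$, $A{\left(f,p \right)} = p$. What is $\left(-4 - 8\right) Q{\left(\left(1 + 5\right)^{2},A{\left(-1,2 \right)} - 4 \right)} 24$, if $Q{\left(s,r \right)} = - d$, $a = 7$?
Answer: $288$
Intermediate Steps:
$d = 1$ ($d = \frac{1}{-6 + 7} = 1^{-1} = 1$)
$Q{\left(s,r \right)} = -1$ ($Q{\left(s,r \right)} = \left(-1\right) 1 = -1$)
$\left(-4 - 8\right) Q{\left(\left(1 + 5\right)^{2},A{\left(-1,2 \right)} - 4 \right)} 24 = \left(-4 - 8\right) \left(-1\right) 24 = \left(-12\right) \left(-1\right) 24 = 12 \cdot 24 = 288$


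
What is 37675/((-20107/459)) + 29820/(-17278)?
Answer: -149692510545/173704373 ≈ -861.77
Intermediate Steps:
37675/((-20107/459)) + 29820/(-17278) = 37675/((-20107*1/459)) + 29820*(-1/17278) = 37675/(-20107/459) - 14910/8639 = 37675*(-459/20107) - 14910/8639 = -17292825/20107 - 14910/8639 = -149692510545/173704373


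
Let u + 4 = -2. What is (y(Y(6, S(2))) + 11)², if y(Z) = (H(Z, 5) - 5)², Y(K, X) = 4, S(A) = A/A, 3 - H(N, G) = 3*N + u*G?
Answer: 71289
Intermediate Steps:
u = -6 (u = -4 - 2 = -6)
H(N, G) = 3 - 3*N + 6*G (H(N, G) = 3 - (3*N - 6*G) = 3 - (-6*G + 3*N) = 3 + (-3*N + 6*G) = 3 - 3*N + 6*G)
S(A) = 1
y(Z) = (28 - 3*Z)² (y(Z) = ((3 - 3*Z + 6*5) - 5)² = ((3 - 3*Z + 30) - 5)² = ((33 - 3*Z) - 5)² = (28 - 3*Z)²)
(y(Y(6, S(2))) + 11)² = ((-28 + 3*4)² + 11)² = ((-28 + 12)² + 11)² = ((-16)² + 11)² = (256 + 11)² = 267² = 71289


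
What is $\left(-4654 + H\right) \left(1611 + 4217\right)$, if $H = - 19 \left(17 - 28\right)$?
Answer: $-25905460$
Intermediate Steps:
$H = 209$ ($H = \left(-19\right) \left(-11\right) = 209$)
$\left(-4654 + H\right) \left(1611 + 4217\right) = \left(-4654 + 209\right) \left(1611 + 4217\right) = \left(-4445\right) 5828 = -25905460$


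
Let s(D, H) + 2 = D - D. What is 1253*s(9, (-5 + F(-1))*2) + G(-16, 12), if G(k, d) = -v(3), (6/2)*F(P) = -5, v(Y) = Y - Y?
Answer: -2506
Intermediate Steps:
v(Y) = 0
F(P) = -5/3 (F(P) = (1/3)*(-5) = -5/3)
s(D, H) = -2 (s(D, H) = -2 + (D - D) = -2 + 0 = -2)
G(k, d) = 0 (G(k, d) = -1*0 = 0)
1253*s(9, (-5 + F(-1))*2) + G(-16, 12) = 1253*(-2) + 0 = -2506 + 0 = -2506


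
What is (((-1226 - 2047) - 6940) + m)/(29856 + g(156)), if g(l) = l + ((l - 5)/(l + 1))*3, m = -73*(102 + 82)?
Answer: -3712265/4712337 ≈ -0.78778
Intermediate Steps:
m = -13432 (m = -73*184 = -13432)
g(l) = l + 3*(-5 + l)/(1 + l) (g(l) = l + ((-5 + l)/(1 + l))*3 = l + 3*(-5 + l)/(1 + l))
(((-1226 - 2047) - 6940) + m)/(29856 + g(156)) = (((-1226 - 2047) - 6940) - 13432)/(29856 + (-15 + 156² + 4*156)/(1 + 156)) = ((-3273 - 6940) - 13432)/(29856 + (-15 + 24336 + 624)/157) = (-10213 - 13432)/(29856 + (1/157)*24945) = -23645/(29856 + 24945/157) = -23645/4712337/157 = -23645*157/4712337 = -3712265/4712337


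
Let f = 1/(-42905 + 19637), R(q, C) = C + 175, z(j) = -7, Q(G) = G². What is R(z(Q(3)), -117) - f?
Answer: 1349545/23268 ≈ 58.000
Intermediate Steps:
R(q, C) = 175 + C
f = -1/23268 (f = 1/(-23268) = -1/23268 ≈ -4.2977e-5)
R(z(Q(3)), -117) - f = (175 - 117) - 1*(-1/23268) = 58 + 1/23268 = 1349545/23268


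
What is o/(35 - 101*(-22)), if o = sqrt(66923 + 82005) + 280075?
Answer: 280075/2257 + 8*sqrt(2327)/2257 ≈ 124.26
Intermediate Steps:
o = 280075 + 8*sqrt(2327) (o = sqrt(148928) + 280075 = 8*sqrt(2327) + 280075 = 280075 + 8*sqrt(2327) ≈ 2.8046e+5)
o/(35 - 101*(-22)) = (280075 + 8*sqrt(2327))/(35 - 101*(-22)) = (280075 + 8*sqrt(2327))/(35 + 2222) = (280075 + 8*sqrt(2327))/2257 = (280075 + 8*sqrt(2327))*(1/2257) = 280075/2257 + 8*sqrt(2327)/2257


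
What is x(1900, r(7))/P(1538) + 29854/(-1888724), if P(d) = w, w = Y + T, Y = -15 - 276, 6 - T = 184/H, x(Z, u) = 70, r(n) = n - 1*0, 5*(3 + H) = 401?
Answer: -2717251335/10475807666 ≈ -0.25938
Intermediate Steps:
H = 386/5 (H = -3 + (⅕)*401 = -3 + 401/5 = 386/5 ≈ 77.200)
r(n) = n (r(n) = n + 0 = n)
T = 698/193 (T = 6 - 184/386/5 = 6 - 184*5/386 = 6 - 1*460/193 = 6 - 460/193 = 698/193 ≈ 3.6166)
Y = -291
w = -55465/193 (w = -291 + 698/193 = -55465/193 ≈ -287.38)
P(d) = -55465/193
x(1900, r(7))/P(1538) + 29854/(-1888724) = 70/(-55465/193) + 29854/(-1888724) = 70*(-193/55465) + 29854*(-1/1888724) = -2702/11093 - 14927/944362 = -2717251335/10475807666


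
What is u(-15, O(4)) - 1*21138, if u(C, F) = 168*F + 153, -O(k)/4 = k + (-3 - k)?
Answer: -18969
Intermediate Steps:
O(k) = 12 (O(k) = -4*(k + (-3 - k)) = -4*(-3) = 12)
u(C, F) = 153 + 168*F
u(-15, O(4)) - 1*21138 = (153 + 168*12) - 1*21138 = (153 + 2016) - 21138 = 2169 - 21138 = -18969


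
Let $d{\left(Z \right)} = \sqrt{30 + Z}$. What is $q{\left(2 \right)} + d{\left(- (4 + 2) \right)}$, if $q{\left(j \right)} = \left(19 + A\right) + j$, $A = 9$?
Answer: $30 + 2 \sqrt{6} \approx 34.899$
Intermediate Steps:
$q{\left(j \right)} = 28 + j$ ($q{\left(j \right)} = \left(19 + 9\right) + j = 28 + j$)
$q{\left(2 \right)} + d{\left(- (4 + 2) \right)} = \left(28 + 2\right) + \sqrt{30 - \left(4 + 2\right)} = 30 + \sqrt{30 - 6} = 30 + \sqrt{24} = 30 + 2 \sqrt{6}$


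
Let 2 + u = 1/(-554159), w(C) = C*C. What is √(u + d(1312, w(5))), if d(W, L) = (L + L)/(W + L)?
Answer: I*√1077368861212014399/740910583 ≈ 1.4009*I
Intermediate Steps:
w(C) = C²
d(W, L) = 2*L/(L + W) (d(W, L) = (2*L)/(L + W) = 2*L/(L + W))
u = -1108319/554159 (u = -2 + 1/(-554159) = -2 - 1/554159 = -1108319/554159 ≈ -2.0000)
√(u + d(1312, w(5))) = √(-1108319/554159 + 2*5²/(5² + 1312)) = √(-1108319/554159 + 2*25/(25 + 1312)) = √(-1108319/554159 + 2*25/1337) = √(-1108319/554159 + 2*25*(1/1337)) = √(-1108319/554159 + 50/1337) = √(-1454114553/740910583) = I*√1077368861212014399/740910583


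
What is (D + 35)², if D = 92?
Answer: 16129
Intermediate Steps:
(D + 35)² = (92 + 35)² = 127² = 16129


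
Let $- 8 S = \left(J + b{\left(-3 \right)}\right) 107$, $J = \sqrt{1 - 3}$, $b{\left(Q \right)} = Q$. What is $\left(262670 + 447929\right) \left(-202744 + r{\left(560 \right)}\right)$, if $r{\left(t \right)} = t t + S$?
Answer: $\frac{630421404231}{8} - \frac{76034093 i \sqrt{2}}{8} \approx 7.8803 \cdot 10^{10} - 1.3441 \cdot 10^{7} i$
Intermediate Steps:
$J = i \sqrt{2}$ ($J = \sqrt{-2} = i \sqrt{2} \approx 1.4142 i$)
$S = \frac{321}{8} - \frac{107 i \sqrt{2}}{8}$ ($S = - \frac{\left(i \sqrt{2} - 3\right) 107}{8} = - \frac{\left(-3 + i \sqrt{2}\right) 107}{8} = - \frac{-321 + 107 i \sqrt{2}}{8} = \frac{321}{8} - \frac{107 i \sqrt{2}}{8} \approx 40.125 - 18.915 i$)
$r{\left(t \right)} = \frac{321}{8} + t^{2} - \frac{107 i \sqrt{2}}{8}$ ($r{\left(t \right)} = t t + \left(\frac{321}{8} - \frac{107 i \sqrt{2}}{8}\right) = t^{2} + \left(\frac{321}{8} - \frac{107 i \sqrt{2}}{8}\right) = \frac{321}{8} + t^{2} - \frac{107 i \sqrt{2}}{8}$)
$\left(262670 + 447929\right) \left(-202744 + r{\left(560 \right)}\right) = \left(262670 + 447929\right) \left(-202744 + \left(\frac{321}{8} + 560^{2} - \frac{107 i \sqrt{2}}{8}\right)\right) = 710599 \left(-202744 + \left(\frac{321}{8} + 313600 - \frac{107 i \sqrt{2}}{8}\right)\right) = 710599 \left(-202744 + \left(\frac{2509121}{8} - \frac{107 i \sqrt{2}}{8}\right)\right) = 710599 \left(\frac{887169}{8} - \frac{107 i \sqrt{2}}{8}\right) = \frac{630421404231}{8} - \frac{76034093 i \sqrt{2}}{8}$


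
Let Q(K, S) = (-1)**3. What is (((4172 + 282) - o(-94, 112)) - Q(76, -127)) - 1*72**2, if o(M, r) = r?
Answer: -841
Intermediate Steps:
Q(K, S) = -1
(((4172 + 282) - o(-94, 112)) - Q(76, -127)) - 1*72**2 = (((4172 + 282) - 1*112) - 1*(-1)) - 1*72**2 = ((4454 - 112) + 1) - 1*5184 = (4342 + 1) - 5184 = 4343 - 5184 = -841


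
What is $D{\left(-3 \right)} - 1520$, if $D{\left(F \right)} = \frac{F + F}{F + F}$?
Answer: $-1519$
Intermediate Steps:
$D{\left(F \right)} = 1$ ($D{\left(F \right)} = \frac{2 F}{2 F} = 2 F \frac{1}{2 F} = 1$)
$D{\left(-3 \right)} - 1520 = 1 - 1520 = -1519$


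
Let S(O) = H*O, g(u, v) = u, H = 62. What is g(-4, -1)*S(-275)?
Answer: 68200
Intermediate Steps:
S(O) = 62*O
g(-4, -1)*S(-275) = -248*(-275) = -4*(-17050) = 68200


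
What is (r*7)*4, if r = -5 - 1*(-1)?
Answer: -112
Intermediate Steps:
r = -4 (r = -5 + 1 = -4)
(r*7)*4 = -4*7*4 = -28*4 = -112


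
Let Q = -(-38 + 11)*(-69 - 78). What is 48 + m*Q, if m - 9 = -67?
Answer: 230250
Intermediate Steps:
m = -58 (m = 9 - 67 = -58)
Q = -3969 (Q = -(-27)*(-147) = -1*3969 = -3969)
48 + m*Q = 48 - 58*(-3969) = 48 + 230202 = 230250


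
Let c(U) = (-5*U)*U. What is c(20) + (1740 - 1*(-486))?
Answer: 226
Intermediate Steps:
c(U) = -5*U**2
c(20) + (1740 - 1*(-486)) = -5*20**2 + (1740 - 1*(-486)) = -5*400 + (1740 + 486) = -2000 + 2226 = 226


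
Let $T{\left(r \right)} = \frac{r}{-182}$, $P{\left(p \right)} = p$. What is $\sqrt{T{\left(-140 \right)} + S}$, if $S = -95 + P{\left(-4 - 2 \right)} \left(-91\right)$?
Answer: $\frac{\sqrt{76349}}{13} \approx 21.255$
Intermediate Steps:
$S = 451$ ($S = -95 + \left(-4 - 2\right) \left(-91\right) = -95 - -546 = -95 + 546 = 451$)
$T{\left(r \right)} = - \frac{r}{182}$ ($T{\left(r \right)} = r \left(- \frac{1}{182}\right) = - \frac{r}{182}$)
$\sqrt{T{\left(-140 \right)} + S} = \sqrt{\left(- \frac{1}{182}\right) \left(-140\right) + 451} = \sqrt{\frac{10}{13} + 451} = \sqrt{\frac{5873}{13}} = \frac{\sqrt{76349}}{13}$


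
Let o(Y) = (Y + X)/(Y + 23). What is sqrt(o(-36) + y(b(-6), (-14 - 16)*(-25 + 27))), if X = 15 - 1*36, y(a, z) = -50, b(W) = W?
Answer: I*sqrt(7709)/13 ≈ 6.7539*I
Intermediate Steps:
X = -21 (X = 15 - 36 = -21)
o(Y) = (-21 + Y)/(23 + Y) (o(Y) = (Y - 21)/(Y + 23) = (-21 + Y)/(23 + Y))
sqrt(o(-36) + y(b(-6), (-14 - 16)*(-25 + 27))) = sqrt((-21 - 36)/(23 - 36) - 50) = sqrt(-57/(-13) - 50) = sqrt(-1/13*(-57) - 50) = sqrt(57/13 - 50) = sqrt(-593/13) = I*sqrt(7709)/13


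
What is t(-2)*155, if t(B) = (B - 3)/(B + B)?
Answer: 775/4 ≈ 193.75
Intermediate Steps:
t(B) = (-3 + B)/(2*B) (t(B) = (-3 + B)/((2*B)) = (-3 + B)*(1/(2*B)) = (-3 + B)/(2*B))
t(-2)*155 = ((1/2)*(-3 - 2)/(-2))*155 = ((1/2)*(-1/2)*(-5))*155 = (5/4)*155 = 775/4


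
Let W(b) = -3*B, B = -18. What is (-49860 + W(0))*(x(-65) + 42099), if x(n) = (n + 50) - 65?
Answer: -2092798314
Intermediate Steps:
W(b) = 54 (W(b) = -3*(-18) = 54)
x(n) = -15 + n (x(n) = (50 + n) - 65 = -15 + n)
(-49860 + W(0))*(x(-65) + 42099) = (-49860 + 54)*((-15 - 65) + 42099) = -49806*(-80 + 42099) = -49806*42019 = -2092798314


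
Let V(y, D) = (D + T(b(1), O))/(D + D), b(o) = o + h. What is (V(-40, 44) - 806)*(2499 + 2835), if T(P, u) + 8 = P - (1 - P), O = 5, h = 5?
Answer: -189039627/44 ≈ -4.2964e+6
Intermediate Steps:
b(o) = 5 + o (b(o) = o + 5 = 5 + o)
T(P, u) = -9 + 2*P (T(P, u) = -8 + (P - (1 - P)) = -8 + (P + (-1 + P)) = -8 + (-1 + 2*P) = -9 + 2*P)
V(y, D) = (3 + D)/(2*D) (V(y, D) = (D + (-9 + 2*(5 + 1)))/(D + D) = (D + (-9 + 2*6))/((2*D)) = (D + (-9 + 12))*(1/(2*D)) = (D + 3)*(1/(2*D)) = (3 + D)*(1/(2*D)) = (3 + D)/(2*D))
(V(-40, 44) - 806)*(2499 + 2835) = ((1/2)*(3 + 44)/44 - 806)*(2499 + 2835) = ((1/2)*(1/44)*47 - 806)*5334 = (47/88 - 806)*5334 = -70881/88*5334 = -189039627/44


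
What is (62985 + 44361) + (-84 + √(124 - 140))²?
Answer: 114386 - 672*I ≈ 1.1439e+5 - 672.0*I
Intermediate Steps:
(62985 + 44361) + (-84 + √(124 - 140))² = 107346 + (-84 + √(-16))² = 107346 + (-84 + 4*I)²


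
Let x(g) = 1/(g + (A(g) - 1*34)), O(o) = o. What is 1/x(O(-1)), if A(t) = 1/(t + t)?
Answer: -71/2 ≈ -35.500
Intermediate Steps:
A(t) = 1/(2*t)
x(g) = 1/(-34 + g + 1/(2*g)) (x(g) = 1/(g + (1/(2*g) - 1*34)) = 1/(g + (1/(2*g) - 34)) = 1/(g + (-34 + 1/(2*g))) = 1/(-34 + g + 1/(2*g)))
1/x(O(-1)) = 1/(2*(-1)/(1 + 2*(-1)*(-34 - 1))) = 1/(2*(-1)/(1 + 2*(-1)*(-35))) = 1/(2*(-1)/(1 + 70)) = 1/(2*(-1)/71) = 1/(2*(-1)*(1/71)) = 1/(-2/71) = -71/2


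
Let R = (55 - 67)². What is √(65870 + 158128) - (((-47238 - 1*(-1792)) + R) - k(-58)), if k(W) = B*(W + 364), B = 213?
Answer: 110480 + √223998 ≈ 1.1095e+5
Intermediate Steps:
k(W) = 77532 + 213*W (k(W) = 213*(W + 364) = 213*(364 + W) = 77532 + 213*W)
R = 144 (R = (-12)² = 144)
√(65870 + 158128) - (((-47238 - 1*(-1792)) + R) - k(-58)) = √(65870 + 158128) - (((-47238 - 1*(-1792)) + 144) - (77532 + 213*(-58))) = √223998 - (((-47238 + 1792) + 144) - (77532 - 12354)) = √223998 - ((-45446 + 144) - 1*65178) = √223998 - (-45302 - 65178) = √223998 - 1*(-110480) = √223998 + 110480 = 110480 + √223998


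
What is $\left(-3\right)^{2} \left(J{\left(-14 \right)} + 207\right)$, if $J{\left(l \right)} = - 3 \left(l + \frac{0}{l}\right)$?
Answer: $2241$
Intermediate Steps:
$J{\left(l \right)} = - 3 l$ ($J{\left(l \right)} = - 3 \left(l + 0\right) = - 3 l$)
$\left(-3\right)^{2} \left(J{\left(-14 \right)} + 207\right) = \left(-3\right)^{2} \left(\left(-3\right) \left(-14\right) + 207\right) = 9 \left(42 + 207\right) = 9 \cdot 249 = 2241$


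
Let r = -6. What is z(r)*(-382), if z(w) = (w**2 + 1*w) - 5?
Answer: -9550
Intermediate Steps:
z(w) = -5 + w + w**2 (z(w) = (w**2 + w) - 5 = (w + w**2) - 5 = -5 + w + w**2)
z(r)*(-382) = (-5 - 6 + (-6)**2)*(-382) = (-5 - 6 + 36)*(-382) = 25*(-382) = -9550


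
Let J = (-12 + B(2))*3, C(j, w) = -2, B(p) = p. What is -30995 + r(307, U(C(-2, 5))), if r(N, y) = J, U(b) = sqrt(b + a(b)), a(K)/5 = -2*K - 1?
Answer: -31025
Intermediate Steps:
a(K) = -5 - 10*K (a(K) = 5*(-2*K - 1) = 5*(-1 - 2*K) = -5 - 10*K)
U(b) = sqrt(-5 - 9*b) (U(b) = sqrt(b + (-5 - 10*b)) = sqrt(-5 - 9*b))
J = -30 (J = (-12 + 2)*3 = -10*3 = -30)
r(N, y) = -30
-30995 + r(307, U(C(-2, 5))) = -30995 - 30 = -31025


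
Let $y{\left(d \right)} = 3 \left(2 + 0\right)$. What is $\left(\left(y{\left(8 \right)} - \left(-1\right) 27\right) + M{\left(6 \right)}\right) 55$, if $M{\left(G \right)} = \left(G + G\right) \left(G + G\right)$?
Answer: $9735$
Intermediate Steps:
$M{\left(G \right)} = 4 G^{2}$ ($M{\left(G \right)} = 2 G 2 G = 4 G^{2}$)
$y{\left(d \right)} = 6$ ($y{\left(d \right)} = 3 \cdot 2 = 6$)
$\left(\left(y{\left(8 \right)} - \left(-1\right) 27\right) + M{\left(6 \right)}\right) 55 = \left(\left(6 - \left(-1\right) 27\right) + 4 \cdot 6^{2}\right) 55 = \left(\left(6 - -27\right) + 4 \cdot 36\right) 55 = \left(\left(6 + 27\right) + 144\right) 55 = \left(33 + 144\right) 55 = 177 \cdot 55 = 9735$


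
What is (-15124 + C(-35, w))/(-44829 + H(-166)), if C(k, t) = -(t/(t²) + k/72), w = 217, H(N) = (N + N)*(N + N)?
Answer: -236289853/1021731480 ≈ -0.23126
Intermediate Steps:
H(N) = 4*N² (H(N) = (2*N)*(2*N) = 4*N²)
C(k, t) = -1/t - k/72 (C(k, t) = -(t/t² + k*(1/72)) = -(1/t + k/72) = -1/t - k/72)
(-15124 + C(-35, w))/(-44829 + H(-166)) = (-15124 + (-1/217 - 1/72*(-35)))/(-44829 + 4*(-166)²) = (-15124 + (-1*1/217 + 35/72))/(-44829 + 4*27556) = (-15124 + (-1/217 + 35/72))/(-44829 + 110224) = (-15124 + 7523/15624)/65395 = -236289853/15624*1/65395 = -236289853/1021731480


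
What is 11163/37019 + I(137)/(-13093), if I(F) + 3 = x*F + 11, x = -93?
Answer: 617520086/484689767 ≈ 1.2741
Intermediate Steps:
I(F) = 8 - 93*F (I(F) = -3 + (-93*F + 11) = -3 + (11 - 93*F) = 8 - 93*F)
11163/37019 + I(137)/(-13093) = 11163/37019 + (8 - 93*137)/(-13093) = 11163*(1/37019) + (8 - 12741)*(-1/13093) = 11163/37019 - 12733*(-1/13093) = 11163/37019 + 12733/13093 = 617520086/484689767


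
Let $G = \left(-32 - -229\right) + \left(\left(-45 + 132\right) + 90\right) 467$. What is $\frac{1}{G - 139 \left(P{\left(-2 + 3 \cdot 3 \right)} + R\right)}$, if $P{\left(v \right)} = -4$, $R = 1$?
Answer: $\frac{1}{83273} \approx 1.2009 \cdot 10^{-5}$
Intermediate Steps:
$G = 82856$ ($G = \left(-32 + 229\right) + \left(87 + 90\right) 467 = 197 + 177 \cdot 467 = 197 + 82659 = 82856$)
$\frac{1}{G - 139 \left(P{\left(-2 + 3 \cdot 3 \right)} + R\right)} = \frac{1}{82856 - 139 \left(-4 + 1\right)} = \frac{1}{82856 - -417} = \frac{1}{82856 + 417} = \frac{1}{83273}$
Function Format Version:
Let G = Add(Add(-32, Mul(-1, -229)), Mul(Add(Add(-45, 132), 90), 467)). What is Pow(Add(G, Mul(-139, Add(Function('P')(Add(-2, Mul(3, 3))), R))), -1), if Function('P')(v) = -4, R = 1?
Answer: Rational(1, 83273) ≈ 1.2009e-5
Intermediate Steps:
G = 82856 (G = Add(Add(-32, 229), Mul(Add(87, 90), 467)) = Add(197, Mul(177, 467)) = Add(197, 82659) = 82856)
Pow(Add(G, Mul(-139, Add(Function('P')(Add(-2, Mul(3, 3))), R))), -1) = Pow(Add(82856, Mul(-139, Add(-4, 1))), -1) = Pow(Add(82856, Mul(-139, -3)), -1) = Pow(Add(82856, 417), -1) = Pow(83273, -1) = Rational(1, 83273)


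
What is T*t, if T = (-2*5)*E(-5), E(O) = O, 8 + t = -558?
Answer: -28300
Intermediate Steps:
t = -566 (t = -8 - 558 = -566)
T = 50 (T = -2*5*(-5) = -10*(-5) = 50)
T*t = 50*(-566) = -28300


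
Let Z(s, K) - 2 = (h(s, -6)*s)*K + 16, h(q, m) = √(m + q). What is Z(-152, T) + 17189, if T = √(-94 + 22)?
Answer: 17207 + 1824*√79 ≈ 33419.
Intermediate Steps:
T = 6*I*√2 (T = √(-72) = 6*I*√2 ≈ 8.4853*I)
Z(s, K) = 18 + K*s*√(-6 + s) (Z(s, K) = 2 + ((√(-6 + s)*s)*K + 16) = 2 + ((s*√(-6 + s))*K + 16) = 2 + (K*s*√(-6 + s) + 16) = 2 + (16 + K*s*√(-6 + s)) = 18 + K*s*√(-6 + s))
Z(-152, T) + 17189 = (18 + (6*I*√2)*(-152)*√(-6 - 152)) + 17189 = (18 + (6*I*√2)*(-152)*√(-158)) + 17189 = (18 + (6*I*√2)*(-152)*(I*√158)) + 17189 = (18 + 1824*√79) + 17189 = 17207 + 1824*√79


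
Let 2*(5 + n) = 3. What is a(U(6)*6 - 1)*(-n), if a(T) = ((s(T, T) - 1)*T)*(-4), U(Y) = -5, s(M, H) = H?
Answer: -13888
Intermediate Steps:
n = -7/2 (n = -5 + (½)*3 = -5 + 3/2 = -7/2 ≈ -3.5000)
a(T) = -4*T*(-1 + T) (a(T) = ((T - 1)*T)*(-4) = ((-1 + T)*T)*(-4) = (T*(-1 + T))*(-4) = -4*T*(-1 + T))
a(U(6)*6 - 1)*(-n) = (4*(-5*6 - 1)*(1 - (-5*6 - 1)))*(-1*(-7/2)) = (4*(-30 - 1)*(1 - (-30 - 1)))*(7/2) = (4*(-31)*(1 - 1*(-31)))*(7/2) = (4*(-31)*(1 + 31))*(7/2) = (4*(-31)*32)*(7/2) = -3968*7/2 = -13888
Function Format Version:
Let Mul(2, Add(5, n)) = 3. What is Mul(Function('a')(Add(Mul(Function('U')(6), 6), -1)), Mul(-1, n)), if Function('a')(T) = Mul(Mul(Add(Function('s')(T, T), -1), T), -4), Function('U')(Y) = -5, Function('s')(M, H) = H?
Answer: -13888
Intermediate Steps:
n = Rational(-7, 2) (n = Add(-5, Mul(Rational(1, 2), 3)) = Add(-5, Rational(3, 2)) = Rational(-7, 2) ≈ -3.5000)
Function('a')(T) = Mul(-4, T, Add(-1, T)) (Function('a')(T) = Mul(Mul(Add(T, -1), T), -4) = Mul(Mul(Add(-1, T), T), -4) = Mul(Mul(T, Add(-1, T)), -4) = Mul(-4, T, Add(-1, T)))
Mul(Function('a')(Add(Mul(Function('U')(6), 6), -1)), Mul(-1, n)) = Mul(Mul(4, Add(Mul(-5, 6), -1), Add(1, Mul(-1, Add(Mul(-5, 6), -1)))), Mul(-1, Rational(-7, 2))) = Mul(Mul(4, Add(-30, -1), Add(1, Mul(-1, Add(-30, -1)))), Rational(7, 2)) = Mul(Mul(4, -31, Add(1, Mul(-1, -31))), Rational(7, 2)) = Mul(Mul(4, -31, Add(1, 31)), Rational(7, 2)) = Mul(Mul(4, -31, 32), Rational(7, 2)) = Mul(-3968, Rational(7, 2)) = -13888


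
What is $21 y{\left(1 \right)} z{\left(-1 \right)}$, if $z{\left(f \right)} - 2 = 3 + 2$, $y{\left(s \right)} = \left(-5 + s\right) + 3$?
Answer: $-147$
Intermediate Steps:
$y{\left(s \right)} = -2 + s$
$z{\left(f \right)} = 7$ ($z{\left(f \right)} = 2 + \left(3 + 2\right) = 2 + 5 = 7$)
$21 y{\left(1 \right)} z{\left(-1 \right)} = 21 \left(-2 + 1\right) 7 = 21 \left(-1\right) 7 = \left(-21\right) 7 = -147$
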